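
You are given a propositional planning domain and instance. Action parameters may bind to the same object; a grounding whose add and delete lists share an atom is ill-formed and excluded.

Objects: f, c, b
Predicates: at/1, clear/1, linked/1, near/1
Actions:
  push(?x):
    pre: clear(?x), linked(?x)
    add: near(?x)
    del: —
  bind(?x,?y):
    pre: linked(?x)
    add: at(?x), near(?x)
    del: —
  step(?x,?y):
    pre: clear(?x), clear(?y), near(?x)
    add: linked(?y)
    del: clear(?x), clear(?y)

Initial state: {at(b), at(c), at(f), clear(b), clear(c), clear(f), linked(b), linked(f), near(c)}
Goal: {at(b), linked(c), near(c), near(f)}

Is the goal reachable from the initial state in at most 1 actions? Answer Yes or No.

1. push(f)  →  {at(b), at(c), at(f), clear(b), clear(c), clear(f), linked(b), linked(f), near(c), near(f)}
2. step(f,c)  →  {at(b), at(c), at(f), clear(b), linked(b), linked(c), linked(f), near(c), near(f)}
optimal plan length = 2; 2 > 1

No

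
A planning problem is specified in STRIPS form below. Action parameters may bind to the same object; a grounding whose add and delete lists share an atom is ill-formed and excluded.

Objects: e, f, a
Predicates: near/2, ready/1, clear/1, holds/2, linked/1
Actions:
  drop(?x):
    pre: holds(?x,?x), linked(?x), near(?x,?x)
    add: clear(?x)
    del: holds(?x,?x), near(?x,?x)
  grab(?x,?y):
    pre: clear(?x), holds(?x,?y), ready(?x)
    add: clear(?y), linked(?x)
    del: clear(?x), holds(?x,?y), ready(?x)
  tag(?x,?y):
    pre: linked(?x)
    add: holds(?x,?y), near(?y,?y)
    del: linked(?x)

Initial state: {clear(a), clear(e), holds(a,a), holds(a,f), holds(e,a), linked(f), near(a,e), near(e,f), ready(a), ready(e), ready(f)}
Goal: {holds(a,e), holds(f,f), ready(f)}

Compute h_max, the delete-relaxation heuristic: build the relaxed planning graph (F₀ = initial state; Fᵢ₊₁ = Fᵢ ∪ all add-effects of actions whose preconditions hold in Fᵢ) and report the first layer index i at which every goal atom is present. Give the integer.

F0 = init (11 atoms)
F1 = F0 ∪ {clear(f), holds(f,a), holds(f,e), holds(f,f), linked(a), linked(e), near(a,a), near(e,e), near(f,f)}  (20 atoms)
F2 = F1 ∪ {holds(a,e), holds(e,e), holds(e,f)}  (23 atoms)
goal ⊆ F2  ⇒  h_max = 2

2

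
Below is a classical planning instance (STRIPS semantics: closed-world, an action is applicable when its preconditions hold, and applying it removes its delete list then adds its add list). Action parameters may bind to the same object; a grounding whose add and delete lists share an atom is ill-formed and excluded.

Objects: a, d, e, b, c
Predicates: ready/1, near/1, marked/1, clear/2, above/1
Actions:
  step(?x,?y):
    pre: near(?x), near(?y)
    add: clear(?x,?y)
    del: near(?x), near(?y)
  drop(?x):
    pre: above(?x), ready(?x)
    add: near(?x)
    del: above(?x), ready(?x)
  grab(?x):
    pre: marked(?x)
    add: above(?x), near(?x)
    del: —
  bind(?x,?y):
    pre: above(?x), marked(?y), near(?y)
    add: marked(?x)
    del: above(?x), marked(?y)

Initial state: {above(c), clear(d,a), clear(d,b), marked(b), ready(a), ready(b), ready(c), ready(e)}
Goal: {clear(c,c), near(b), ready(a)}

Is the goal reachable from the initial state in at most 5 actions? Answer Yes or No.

1. drop(c)  →  {clear(d,a), clear(d,b), marked(b), near(c), ready(a), ready(b), ready(e)}
2. step(c,c)  →  {clear(c,c), clear(d,a), clear(d,b), marked(b), ready(a), ready(b), ready(e)}
3. grab(b)  →  {above(b), clear(c,c), clear(d,a), clear(d,b), marked(b), near(b), ready(a), ready(b), ready(e)}
optimal plan length = 3; 3 ≤ 5

Yes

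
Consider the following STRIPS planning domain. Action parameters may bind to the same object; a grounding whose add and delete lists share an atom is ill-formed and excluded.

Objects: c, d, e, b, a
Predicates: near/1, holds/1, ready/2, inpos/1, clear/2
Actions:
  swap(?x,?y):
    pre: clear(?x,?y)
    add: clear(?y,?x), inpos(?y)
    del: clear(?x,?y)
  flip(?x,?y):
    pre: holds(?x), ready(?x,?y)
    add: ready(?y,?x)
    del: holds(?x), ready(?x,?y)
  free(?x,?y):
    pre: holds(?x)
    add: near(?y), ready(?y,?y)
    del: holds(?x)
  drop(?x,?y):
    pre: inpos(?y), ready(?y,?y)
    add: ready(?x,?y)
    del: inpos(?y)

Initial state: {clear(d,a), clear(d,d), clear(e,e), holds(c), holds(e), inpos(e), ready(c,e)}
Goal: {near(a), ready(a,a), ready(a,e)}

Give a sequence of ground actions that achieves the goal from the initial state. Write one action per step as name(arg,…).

1. free(c,e)  →  {clear(d,a), clear(d,d), clear(e,e), holds(e), inpos(e), near(e), ready(c,e), ready(e,e)}
2. free(e,a)  →  {clear(d,a), clear(d,d), clear(e,e), inpos(e), near(a), near(e), ready(a,a), ready(c,e), ready(e,e)}
3. drop(a,e)  →  {clear(d,a), clear(d,d), clear(e,e), near(a), near(e), ready(a,a), ready(a,e), ready(c,e), ready(e,e)}

free(c,e); free(e,a); drop(a,e)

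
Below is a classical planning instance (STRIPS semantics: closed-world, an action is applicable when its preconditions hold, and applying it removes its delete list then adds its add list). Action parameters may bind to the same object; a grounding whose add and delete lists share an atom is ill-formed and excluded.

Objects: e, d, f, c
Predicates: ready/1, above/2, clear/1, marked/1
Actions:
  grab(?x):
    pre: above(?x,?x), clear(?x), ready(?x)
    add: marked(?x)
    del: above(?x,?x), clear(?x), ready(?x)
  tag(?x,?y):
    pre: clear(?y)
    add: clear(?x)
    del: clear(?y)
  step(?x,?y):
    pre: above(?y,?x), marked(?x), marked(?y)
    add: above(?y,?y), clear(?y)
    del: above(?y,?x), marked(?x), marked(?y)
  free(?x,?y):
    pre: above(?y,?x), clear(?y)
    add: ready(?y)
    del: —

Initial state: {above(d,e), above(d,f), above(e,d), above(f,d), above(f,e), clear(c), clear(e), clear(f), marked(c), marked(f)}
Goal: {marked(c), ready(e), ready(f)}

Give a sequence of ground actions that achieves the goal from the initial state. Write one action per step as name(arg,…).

free(e,f); free(d,e)

1. free(e,f)  →  {above(d,e), above(d,f), above(e,d), above(f,d), above(f,e), clear(c), clear(e), clear(f), marked(c), marked(f), ready(f)}
2. free(d,e)  →  {above(d,e), above(d,f), above(e,d), above(f,d), above(f,e), clear(c), clear(e), clear(f), marked(c), marked(f), ready(e), ready(f)}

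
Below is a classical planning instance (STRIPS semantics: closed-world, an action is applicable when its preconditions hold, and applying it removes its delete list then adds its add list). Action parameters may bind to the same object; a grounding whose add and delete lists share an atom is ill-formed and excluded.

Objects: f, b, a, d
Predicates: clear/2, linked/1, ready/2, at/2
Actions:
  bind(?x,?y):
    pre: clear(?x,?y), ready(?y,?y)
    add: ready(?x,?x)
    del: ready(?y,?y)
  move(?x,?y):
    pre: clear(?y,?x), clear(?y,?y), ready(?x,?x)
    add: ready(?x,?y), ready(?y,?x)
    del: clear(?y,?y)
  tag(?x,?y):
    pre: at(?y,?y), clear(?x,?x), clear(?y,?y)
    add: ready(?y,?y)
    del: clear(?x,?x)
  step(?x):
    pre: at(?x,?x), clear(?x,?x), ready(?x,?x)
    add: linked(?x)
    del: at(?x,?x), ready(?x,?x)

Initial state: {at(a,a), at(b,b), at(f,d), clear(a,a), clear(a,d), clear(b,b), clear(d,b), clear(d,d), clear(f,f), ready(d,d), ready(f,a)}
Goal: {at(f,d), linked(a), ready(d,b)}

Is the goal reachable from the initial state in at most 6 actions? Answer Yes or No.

1. bind(a,d)  →  {at(a,a), at(b,b), at(f,d), clear(a,a), clear(a,d), clear(b,b), clear(d,b), clear(d,d), clear(f,f), ready(a,a), ready(f,a)}
2. tag(f,b)  →  {at(a,a), at(b,b), at(f,d), clear(a,a), clear(a,d), clear(b,b), clear(d,b), clear(d,d), ready(a,a), ready(b,b), ready(f,a)}
3. move(b,d)  →  {at(a,a), at(b,b), at(f,d), clear(a,a), clear(a,d), clear(b,b), clear(d,b), ready(a,a), ready(b,b), ready(b,d), ready(d,b), ready(f,a)}
4. step(a)  →  {at(b,b), at(f,d), clear(a,a), clear(a,d), clear(b,b), clear(d,b), linked(a), ready(b,b), ready(b,d), ready(d,b), ready(f,a)}
optimal plan length = 4; 4 ≤ 6

Yes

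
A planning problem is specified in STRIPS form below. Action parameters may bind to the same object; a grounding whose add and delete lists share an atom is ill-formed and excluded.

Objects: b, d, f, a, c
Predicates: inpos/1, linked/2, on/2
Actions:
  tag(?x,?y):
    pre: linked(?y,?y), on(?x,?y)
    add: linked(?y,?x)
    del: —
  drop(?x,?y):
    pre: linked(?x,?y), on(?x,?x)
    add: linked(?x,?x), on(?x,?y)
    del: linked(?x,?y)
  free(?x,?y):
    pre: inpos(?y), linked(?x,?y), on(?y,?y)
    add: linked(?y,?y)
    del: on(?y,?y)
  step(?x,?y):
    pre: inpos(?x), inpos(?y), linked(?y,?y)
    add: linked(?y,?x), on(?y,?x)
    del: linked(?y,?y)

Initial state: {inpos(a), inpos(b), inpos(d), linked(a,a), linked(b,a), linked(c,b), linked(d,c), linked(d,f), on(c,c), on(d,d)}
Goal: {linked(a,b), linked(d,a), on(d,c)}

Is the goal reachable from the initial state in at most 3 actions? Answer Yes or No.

1. drop(d,c)  →  {inpos(a), inpos(b), inpos(d), linked(a,a), linked(b,a), linked(c,b), linked(d,d), linked(d,f), on(c,c), on(d,c), on(d,d)}
2. step(b,a)  →  {inpos(a), inpos(b), inpos(d), linked(a,b), linked(b,a), linked(c,b), linked(d,d), linked(d,f), on(a,b), on(c,c), on(d,c), on(d,d)}
3. step(a,d)  →  {inpos(a), inpos(b), inpos(d), linked(a,b), linked(b,a), linked(c,b), linked(d,a), linked(d,f), on(a,b), on(c,c), on(d,a), on(d,c), on(d,d)}
optimal plan length = 3; 3 ≤ 3

Yes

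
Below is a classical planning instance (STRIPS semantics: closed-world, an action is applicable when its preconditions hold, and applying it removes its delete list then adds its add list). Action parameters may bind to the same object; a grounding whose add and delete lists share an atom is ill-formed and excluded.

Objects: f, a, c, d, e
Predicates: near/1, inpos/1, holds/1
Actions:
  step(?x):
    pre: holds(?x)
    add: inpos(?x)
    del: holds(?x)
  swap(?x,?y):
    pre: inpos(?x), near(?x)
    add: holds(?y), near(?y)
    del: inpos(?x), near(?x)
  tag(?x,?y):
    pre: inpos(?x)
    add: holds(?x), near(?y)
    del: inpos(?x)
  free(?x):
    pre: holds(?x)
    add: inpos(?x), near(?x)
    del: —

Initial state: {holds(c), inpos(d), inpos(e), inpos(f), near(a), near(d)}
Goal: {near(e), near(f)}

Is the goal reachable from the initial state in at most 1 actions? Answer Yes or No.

No

1. swap(d,f)  →  {holds(c), holds(f), inpos(e), inpos(f), near(a), near(f)}
2. tag(f,e)  →  {holds(c), holds(f), inpos(e), near(a), near(e), near(f)}
optimal plan length = 2; 2 > 1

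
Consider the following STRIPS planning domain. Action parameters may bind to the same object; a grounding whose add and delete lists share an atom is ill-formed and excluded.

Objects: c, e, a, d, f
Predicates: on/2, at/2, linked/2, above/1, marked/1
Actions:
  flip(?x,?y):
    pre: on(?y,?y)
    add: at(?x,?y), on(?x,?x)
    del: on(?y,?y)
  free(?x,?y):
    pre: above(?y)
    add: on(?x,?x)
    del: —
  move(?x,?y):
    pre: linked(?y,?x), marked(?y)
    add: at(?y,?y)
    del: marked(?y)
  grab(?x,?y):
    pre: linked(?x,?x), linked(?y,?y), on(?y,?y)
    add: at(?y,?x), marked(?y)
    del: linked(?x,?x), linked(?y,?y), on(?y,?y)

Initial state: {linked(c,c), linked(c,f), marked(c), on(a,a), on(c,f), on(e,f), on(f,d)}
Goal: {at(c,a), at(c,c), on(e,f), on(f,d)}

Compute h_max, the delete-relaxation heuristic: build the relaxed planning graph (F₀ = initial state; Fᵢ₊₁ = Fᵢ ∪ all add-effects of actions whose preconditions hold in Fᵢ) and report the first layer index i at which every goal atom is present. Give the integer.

1

F0 = init (7 atoms)
F1 = F0 ∪ {at(c,a), at(c,c), at(d,a), at(e,a), at(f,a), on(c,c), on(d,d), on(e,e), on(f,f)}  (16 atoms)
goal ⊆ F1  ⇒  h_max = 1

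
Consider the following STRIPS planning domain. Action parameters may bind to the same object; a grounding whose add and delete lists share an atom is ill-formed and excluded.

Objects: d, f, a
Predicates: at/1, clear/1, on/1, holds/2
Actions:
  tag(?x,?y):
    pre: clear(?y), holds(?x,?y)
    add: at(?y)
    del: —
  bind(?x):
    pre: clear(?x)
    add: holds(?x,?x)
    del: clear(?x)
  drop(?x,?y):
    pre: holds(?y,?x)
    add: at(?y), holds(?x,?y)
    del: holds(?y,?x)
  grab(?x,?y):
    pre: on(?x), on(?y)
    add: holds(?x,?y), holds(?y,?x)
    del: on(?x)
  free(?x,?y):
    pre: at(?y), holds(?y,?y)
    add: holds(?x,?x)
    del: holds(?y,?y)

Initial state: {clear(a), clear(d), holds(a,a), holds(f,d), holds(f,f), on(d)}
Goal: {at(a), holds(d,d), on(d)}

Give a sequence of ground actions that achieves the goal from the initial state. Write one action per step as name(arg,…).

tag(a,a); bind(d)

1. tag(a,a)  →  {at(a), clear(a), clear(d), holds(a,a), holds(f,d), holds(f,f), on(d)}
2. bind(d)  →  {at(a), clear(a), holds(a,a), holds(d,d), holds(f,d), holds(f,f), on(d)}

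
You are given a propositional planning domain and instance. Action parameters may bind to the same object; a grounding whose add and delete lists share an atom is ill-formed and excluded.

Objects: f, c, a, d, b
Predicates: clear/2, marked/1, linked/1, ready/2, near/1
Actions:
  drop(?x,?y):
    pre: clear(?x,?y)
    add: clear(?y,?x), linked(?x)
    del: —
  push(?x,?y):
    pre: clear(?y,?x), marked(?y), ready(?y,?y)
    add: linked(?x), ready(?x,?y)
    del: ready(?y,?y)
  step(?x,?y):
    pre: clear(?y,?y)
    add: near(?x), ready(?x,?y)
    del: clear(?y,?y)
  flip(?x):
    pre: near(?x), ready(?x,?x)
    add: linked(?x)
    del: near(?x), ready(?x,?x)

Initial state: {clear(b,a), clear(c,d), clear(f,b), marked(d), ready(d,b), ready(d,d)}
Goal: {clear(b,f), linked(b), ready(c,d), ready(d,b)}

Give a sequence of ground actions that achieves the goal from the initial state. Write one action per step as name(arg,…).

drop(f,b); drop(c,d); drop(b,f); push(c,d)

1. drop(f,b)  →  {clear(b,a), clear(b,f), clear(c,d), clear(f,b), linked(f), marked(d), ready(d,b), ready(d,d)}
2. drop(c,d)  →  {clear(b,a), clear(b,f), clear(c,d), clear(d,c), clear(f,b), linked(c), linked(f), marked(d), ready(d,b), ready(d,d)}
3. drop(b,f)  →  {clear(b,a), clear(b,f), clear(c,d), clear(d,c), clear(f,b), linked(b), linked(c), linked(f), marked(d), ready(d,b), ready(d,d)}
4. push(c,d)  →  {clear(b,a), clear(b,f), clear(c,d), clear(d,c), clear(f,b), linked(b), linked(c), linked(f), marked(d), ready(c,d), ready(d,b)}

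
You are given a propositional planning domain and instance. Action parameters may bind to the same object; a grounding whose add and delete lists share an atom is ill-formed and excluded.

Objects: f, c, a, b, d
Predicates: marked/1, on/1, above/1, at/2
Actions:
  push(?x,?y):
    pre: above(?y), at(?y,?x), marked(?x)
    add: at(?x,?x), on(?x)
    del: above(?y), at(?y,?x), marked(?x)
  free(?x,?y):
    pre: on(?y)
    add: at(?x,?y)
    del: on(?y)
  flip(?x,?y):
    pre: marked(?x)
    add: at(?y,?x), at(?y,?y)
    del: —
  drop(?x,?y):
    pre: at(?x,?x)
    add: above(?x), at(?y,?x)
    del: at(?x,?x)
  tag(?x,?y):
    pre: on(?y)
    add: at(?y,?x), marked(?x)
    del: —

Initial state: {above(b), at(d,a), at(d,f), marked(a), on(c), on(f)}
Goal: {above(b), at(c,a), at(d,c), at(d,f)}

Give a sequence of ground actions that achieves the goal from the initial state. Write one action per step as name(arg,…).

free(d,c); flip(a,c)

1. free(d,c)  →  {above(b), at(d,a), at(d,c), at(d,f), marked(a), on(f)}
2. flip(a,c)  →  {above(b), at(c,a), at(c,c), at(d,a), at(d,c), at(d,f), marked(a), on(f)}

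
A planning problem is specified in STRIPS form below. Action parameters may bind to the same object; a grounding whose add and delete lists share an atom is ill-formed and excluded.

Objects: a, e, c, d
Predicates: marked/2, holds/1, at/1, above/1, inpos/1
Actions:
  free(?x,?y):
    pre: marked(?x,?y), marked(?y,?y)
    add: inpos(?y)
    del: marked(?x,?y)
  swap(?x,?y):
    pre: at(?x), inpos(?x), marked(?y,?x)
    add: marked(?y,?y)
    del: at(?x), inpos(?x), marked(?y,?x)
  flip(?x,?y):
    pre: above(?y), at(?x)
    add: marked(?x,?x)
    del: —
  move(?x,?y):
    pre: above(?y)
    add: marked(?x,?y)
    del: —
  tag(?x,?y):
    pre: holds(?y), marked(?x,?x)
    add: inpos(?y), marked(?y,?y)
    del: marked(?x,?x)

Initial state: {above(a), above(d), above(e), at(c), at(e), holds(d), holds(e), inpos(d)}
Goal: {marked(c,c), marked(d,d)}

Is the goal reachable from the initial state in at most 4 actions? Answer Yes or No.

1. flip(c,a)  →  {above(a), above(d), above(e), at(c), at(e), holds(d), holds(e), inpos(d), marked(c,c)}
2. move(d,d)  →  {above(a), above(d), above(e), at(c), at(e), holds(d), holds(e), inpos(d), marked(c,c), marked(d,d)}
optimal plan length = 2; 2 ≤ 4

Yes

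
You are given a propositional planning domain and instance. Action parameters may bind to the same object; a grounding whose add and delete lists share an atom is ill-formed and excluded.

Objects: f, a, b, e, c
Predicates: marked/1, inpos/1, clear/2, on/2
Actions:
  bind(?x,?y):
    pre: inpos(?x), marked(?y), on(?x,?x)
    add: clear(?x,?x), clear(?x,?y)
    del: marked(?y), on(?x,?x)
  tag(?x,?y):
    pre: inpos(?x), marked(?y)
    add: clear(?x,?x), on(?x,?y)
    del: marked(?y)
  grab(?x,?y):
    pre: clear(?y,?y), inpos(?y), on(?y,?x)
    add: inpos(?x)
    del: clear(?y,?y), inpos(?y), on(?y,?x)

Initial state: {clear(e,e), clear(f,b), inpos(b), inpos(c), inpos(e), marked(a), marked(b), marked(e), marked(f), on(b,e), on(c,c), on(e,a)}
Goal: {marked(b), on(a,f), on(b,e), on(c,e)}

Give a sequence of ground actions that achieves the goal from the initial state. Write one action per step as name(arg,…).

1. tag(c,e)  →  {clear(c,c), clear(e,e), clear(f,b), inpos(b), inpos(c), inpos(e), marked(a), marked(b), marked(f), on(b,e), on(c,c), on(c,e), on(e,a)}
2. grab(a,e)  →  {clear(c,c), clear(f,b), inpos(a), inpos(b), inpos(c), marked(a), marked(b), marked(f), on(b,e), on(c,c), on(c,e)}
3. tag(a,f)  →  {clear(a,a), clear(c,c), clear(f,b), inpos(a), inpos(b), inpos(c), marked(a), marked(b), on(a,f), on(b,e), on(c,c), on(c,e)}

tag(c,e); grab(a,e); tag(a,f)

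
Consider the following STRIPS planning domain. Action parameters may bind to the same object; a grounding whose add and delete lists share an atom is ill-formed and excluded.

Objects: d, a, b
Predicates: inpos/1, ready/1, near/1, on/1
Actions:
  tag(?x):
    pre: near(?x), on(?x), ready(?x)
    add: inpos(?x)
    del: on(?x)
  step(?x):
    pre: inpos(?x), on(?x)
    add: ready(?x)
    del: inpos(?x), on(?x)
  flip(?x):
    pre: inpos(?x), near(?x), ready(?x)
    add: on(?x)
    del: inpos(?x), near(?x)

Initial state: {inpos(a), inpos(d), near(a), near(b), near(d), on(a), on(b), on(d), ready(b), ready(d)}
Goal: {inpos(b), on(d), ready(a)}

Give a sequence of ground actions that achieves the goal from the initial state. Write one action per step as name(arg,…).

1. tag(b)  →  {inpos(a), inpos(b), inpos(d), near(a), near(b), near(d), on(a), on(d), ready(b), ready(d)}
2. step(a)  →  {inpos(b), inpos(d), near(a), near(b), near(d), on(d), ready(a), ready(b), ready(d)}

tag(b); step(a)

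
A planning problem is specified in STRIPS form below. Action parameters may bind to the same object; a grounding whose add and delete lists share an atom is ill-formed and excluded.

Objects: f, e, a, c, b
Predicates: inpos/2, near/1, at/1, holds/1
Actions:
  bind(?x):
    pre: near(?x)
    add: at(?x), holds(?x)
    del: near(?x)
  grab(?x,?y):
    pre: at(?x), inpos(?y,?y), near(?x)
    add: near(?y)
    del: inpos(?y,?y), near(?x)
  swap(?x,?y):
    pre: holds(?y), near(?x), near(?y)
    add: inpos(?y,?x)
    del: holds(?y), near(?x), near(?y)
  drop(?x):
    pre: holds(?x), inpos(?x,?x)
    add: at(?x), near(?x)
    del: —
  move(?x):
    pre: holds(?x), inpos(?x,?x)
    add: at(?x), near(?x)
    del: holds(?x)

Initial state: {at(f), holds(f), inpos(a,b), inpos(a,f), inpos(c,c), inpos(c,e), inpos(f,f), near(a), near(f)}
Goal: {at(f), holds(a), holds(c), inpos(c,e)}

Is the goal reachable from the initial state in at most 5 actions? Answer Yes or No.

1. bind(a)  →  {at(a), at(f), holds(a), holds(f), inpos(a,b), inpos(a,f), inpos(c,c), inpos(c,e), inpos(f,f), near(f)}
2. grab(f,c)  →  {at(a), at(f), holds(a), holds(f), inpos(a,b), inpos(a,f), inpos(c,e), inpos(f,f), near(c)}
3. bind(c)  →  {at(a), at(c), at(f), holds(a), holds(c), holds(f), inpos(a,b), inpos(a,f), inpos(c,e), inpos(f,f)}
optimal plan length = 3; 3 ≤ 5

Yes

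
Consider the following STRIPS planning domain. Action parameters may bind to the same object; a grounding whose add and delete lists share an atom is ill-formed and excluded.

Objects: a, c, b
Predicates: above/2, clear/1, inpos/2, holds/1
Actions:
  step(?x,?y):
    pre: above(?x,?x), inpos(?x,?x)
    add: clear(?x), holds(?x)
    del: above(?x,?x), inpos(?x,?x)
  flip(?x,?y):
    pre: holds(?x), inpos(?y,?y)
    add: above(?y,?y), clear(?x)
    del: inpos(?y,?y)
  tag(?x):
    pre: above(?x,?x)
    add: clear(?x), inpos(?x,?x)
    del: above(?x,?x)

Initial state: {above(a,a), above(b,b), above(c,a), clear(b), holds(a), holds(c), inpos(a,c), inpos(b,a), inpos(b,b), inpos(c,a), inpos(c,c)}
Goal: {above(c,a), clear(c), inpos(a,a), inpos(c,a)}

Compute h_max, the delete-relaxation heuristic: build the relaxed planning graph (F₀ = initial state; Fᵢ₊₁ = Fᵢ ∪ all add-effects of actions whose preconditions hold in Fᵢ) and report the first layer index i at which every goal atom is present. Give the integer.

F0 = init (11 atoms)
F1 = F0 ∪ {above(c,c), clear(a), clear(c), holds(b), inpos(a,a)}  (16 atoms)
goal ⊆ F1  ⇒  h_max = 1

1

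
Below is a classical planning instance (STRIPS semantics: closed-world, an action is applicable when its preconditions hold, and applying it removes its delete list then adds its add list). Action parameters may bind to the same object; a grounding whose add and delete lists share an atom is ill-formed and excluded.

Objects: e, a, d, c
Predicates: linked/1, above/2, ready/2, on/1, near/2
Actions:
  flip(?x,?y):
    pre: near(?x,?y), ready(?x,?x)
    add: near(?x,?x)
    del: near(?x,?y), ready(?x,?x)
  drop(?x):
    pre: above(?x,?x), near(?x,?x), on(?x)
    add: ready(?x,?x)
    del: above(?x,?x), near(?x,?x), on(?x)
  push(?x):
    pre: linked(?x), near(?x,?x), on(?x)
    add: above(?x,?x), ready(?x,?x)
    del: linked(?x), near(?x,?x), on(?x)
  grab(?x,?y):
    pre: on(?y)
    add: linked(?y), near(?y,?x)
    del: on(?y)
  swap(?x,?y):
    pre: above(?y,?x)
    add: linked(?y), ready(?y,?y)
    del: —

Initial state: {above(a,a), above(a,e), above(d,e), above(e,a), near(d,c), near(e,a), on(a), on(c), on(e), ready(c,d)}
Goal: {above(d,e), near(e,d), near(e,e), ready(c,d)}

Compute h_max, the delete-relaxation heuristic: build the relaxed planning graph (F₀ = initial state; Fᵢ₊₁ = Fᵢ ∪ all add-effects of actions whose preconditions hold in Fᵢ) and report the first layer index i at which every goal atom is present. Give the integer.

F0 = init (10 atoms)
F1 = F0 ∪ {linked(a), linked(c), linked(d), linked(e), near(a,a), near(a,c), near(a,d), near(a,e), near(c,a), near(c,c), near(c,d), near(c,e), near(e,c), near(e,d), near(e,e), ready(a,a), ready(d,d), ready(e,e)}  (28 atoms)
goal ⊆ F1  ⇒  h_max = 1

1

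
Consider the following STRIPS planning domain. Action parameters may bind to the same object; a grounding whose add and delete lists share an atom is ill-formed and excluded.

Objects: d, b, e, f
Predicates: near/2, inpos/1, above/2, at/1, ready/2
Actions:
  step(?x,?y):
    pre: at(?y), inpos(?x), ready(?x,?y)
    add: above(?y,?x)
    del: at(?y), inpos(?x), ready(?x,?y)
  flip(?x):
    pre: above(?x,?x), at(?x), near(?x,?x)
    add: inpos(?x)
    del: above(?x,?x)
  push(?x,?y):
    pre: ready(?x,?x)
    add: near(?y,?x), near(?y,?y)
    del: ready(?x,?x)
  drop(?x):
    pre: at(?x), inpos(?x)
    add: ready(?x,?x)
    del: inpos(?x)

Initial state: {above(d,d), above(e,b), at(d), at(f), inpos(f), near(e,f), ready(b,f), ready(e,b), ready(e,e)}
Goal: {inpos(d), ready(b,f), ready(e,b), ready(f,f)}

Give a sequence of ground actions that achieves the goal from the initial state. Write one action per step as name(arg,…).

1. push(e,d)  →  {above(d,d), above(e,b), at(d), at(f), inpos(f), near(d,d), near(d,e), near(e,f), ready(b,f), ready(e,b)}
2. flip(d)  →  {above(e,b), at(d), at(f), inpos(d), inpos(f), near(d,d), near(d,e), near(e,f), ready(b,f), ready(e,b)}
3. drop(f)  →  {above(e,b), at(d), at(f), inpos(d), near(d,d), near(d,e), near(e,f), ready(b,f), ready(e,b), ready(f,f)}

push(e,d); flip(d); drop(f)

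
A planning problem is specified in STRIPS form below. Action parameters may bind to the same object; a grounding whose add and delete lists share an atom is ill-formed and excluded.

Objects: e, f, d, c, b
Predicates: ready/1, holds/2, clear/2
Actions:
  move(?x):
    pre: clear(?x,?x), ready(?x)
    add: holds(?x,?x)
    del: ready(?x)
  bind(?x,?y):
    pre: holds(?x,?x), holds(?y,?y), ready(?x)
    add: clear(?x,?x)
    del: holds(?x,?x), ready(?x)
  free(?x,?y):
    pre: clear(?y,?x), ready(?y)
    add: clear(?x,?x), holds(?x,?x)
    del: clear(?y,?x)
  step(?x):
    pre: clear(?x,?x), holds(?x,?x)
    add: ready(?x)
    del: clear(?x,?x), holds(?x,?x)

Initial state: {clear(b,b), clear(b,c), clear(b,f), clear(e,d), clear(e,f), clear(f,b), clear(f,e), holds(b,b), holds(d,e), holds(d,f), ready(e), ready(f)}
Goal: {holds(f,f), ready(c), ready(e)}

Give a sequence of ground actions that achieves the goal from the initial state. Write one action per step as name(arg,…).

1. free(f,e)  →  {clear(b,b), clear(b,c), clear(b,f), clear(e,d), clear(f,b), clear(f,e), clear(f,f), holds(b,b), holds(d,e), holds(d,f), holds(f,f), ready(e), ready(f)}
2. step(b)  →  {clear(b,c), clear(b,f), clear(e,d), clear(f,b), clear(f,e), clear(f,f), holds(d,e), holds(d,f), holds(f,f), ready(b), ready(e), ready(f)}
3. free(c,b)  →  {clear(b,f), clear(c,c), clear(e,d), clear(f,b), clear(f,e), clear(f,f), holds(c,c), holds(d,e), holds(d,f), holds(f,f), ready(b), ready(e), ready(f)}
4. step(c)  →  {clear(b,f), clear(e,d), clear(f,b), clear(f,e), clear(f,f), holds(d,e), holds(d,f), holds(f,f), ready(b), ready(c), ready(e), ready(f)}

free(f,e); step(b); free(c,b); step(c)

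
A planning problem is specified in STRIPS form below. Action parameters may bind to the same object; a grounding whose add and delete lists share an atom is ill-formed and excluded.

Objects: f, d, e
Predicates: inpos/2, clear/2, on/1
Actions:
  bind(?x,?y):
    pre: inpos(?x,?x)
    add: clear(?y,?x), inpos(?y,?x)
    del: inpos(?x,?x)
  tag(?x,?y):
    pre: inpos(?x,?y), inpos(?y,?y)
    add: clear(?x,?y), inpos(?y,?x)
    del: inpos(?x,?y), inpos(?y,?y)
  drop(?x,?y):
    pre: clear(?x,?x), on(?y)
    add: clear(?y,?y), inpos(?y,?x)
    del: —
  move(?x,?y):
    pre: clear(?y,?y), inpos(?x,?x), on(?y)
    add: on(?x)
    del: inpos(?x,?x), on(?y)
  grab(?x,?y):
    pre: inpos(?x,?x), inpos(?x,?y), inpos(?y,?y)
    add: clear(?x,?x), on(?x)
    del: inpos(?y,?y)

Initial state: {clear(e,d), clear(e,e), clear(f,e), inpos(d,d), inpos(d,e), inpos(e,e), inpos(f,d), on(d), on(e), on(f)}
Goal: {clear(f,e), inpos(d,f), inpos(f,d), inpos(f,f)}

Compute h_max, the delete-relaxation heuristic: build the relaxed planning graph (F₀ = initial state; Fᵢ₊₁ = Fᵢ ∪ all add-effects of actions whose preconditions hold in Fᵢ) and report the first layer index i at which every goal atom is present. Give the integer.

2

F0 = init (10 atoms)
F1 = F0 ∪ {clear(d,d), clear(d,e), clear(f,d), clear(f,f), inpos(d,f), inpos(e,d), inpos(f,e)}  (17 atoms)
F2 = F1 ∪ {inpos(e,f), inpos(f,f)}  (19 atoms)
goal ⊆ F2  ⇒  h_max = 2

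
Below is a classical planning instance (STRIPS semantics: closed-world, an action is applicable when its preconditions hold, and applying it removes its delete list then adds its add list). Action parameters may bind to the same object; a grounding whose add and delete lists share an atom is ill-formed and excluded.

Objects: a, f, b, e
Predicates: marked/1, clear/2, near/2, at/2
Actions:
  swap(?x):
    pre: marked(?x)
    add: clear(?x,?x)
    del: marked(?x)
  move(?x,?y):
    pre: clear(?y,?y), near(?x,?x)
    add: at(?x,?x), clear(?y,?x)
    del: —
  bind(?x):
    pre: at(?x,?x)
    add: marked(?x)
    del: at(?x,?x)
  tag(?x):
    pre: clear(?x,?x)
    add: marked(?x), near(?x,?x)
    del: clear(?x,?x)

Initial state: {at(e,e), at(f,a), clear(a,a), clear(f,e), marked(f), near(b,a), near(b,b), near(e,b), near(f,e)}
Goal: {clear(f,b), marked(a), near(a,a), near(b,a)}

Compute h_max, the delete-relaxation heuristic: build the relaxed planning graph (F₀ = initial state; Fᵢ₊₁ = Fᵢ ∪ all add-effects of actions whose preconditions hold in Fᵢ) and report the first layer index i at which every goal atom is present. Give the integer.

F0 = init (9 atoms)
F1 = F0 ∪ {at(b,b), clear(a,b), clear(f,f), marked(a), marked(e), near(a,a)}  (15 atoms)
F2 = F1 ∪ {at(a,a), clear(e,e), clear(f,a), clear(f,b), marked(b), near(f,f)}  (21 atoms)
goal ⊆ F2  ⇒  h_max = 2

2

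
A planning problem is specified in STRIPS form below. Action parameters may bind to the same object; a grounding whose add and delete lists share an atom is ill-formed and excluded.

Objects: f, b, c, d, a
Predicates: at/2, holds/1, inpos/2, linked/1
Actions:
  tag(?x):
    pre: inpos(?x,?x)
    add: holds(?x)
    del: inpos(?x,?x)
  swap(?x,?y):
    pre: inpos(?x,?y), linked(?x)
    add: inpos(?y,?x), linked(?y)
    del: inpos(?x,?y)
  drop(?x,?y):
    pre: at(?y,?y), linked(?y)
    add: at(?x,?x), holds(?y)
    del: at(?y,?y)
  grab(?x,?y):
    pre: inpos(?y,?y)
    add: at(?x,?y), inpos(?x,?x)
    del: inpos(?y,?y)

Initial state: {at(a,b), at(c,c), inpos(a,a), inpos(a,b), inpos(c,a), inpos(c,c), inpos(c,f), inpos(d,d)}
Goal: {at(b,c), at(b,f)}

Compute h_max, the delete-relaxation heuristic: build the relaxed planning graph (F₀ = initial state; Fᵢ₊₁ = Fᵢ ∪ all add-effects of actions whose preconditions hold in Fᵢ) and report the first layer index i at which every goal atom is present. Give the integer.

F0 = init (8 atoms)
F1 = F0 ∪ {at(a,c), at(a,d), at(b,a), at(b,c), at(b,d), at(c,a), at(c,d), at(d,a), at(d,c), at(f,a), at(f,c), at(f,d), holds(a), holds(c), holds(d), inpos(b,b), inpos(f,f)}  (25 atoms)
F2 = F1 ∪ {at(a,f), at(b,f), at(c,b), at(c,f), at(d,b), at(d,f), at(f,b), holds(b), holds(f)}  (34 atoms)
goal ⊆ F2  ⇒  h_max = 2

2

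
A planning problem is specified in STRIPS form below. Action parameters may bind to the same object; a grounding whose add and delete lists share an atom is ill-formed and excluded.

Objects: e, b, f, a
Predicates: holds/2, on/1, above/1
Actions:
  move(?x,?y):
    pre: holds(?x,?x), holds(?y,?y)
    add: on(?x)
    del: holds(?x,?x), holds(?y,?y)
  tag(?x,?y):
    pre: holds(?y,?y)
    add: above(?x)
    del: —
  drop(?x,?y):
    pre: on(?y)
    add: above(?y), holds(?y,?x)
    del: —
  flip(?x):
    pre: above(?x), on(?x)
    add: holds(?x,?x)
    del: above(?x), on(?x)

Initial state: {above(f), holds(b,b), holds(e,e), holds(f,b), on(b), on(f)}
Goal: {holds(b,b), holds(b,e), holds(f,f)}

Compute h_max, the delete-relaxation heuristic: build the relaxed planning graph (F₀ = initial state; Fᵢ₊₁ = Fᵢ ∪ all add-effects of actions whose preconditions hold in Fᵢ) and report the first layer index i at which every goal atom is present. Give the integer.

1

F0 = init (6 atoms)
F1 = F0 ∪ {above(a), above(b), above(e), holds(b,a), holds(b,e), holds(b,f), holds(f,a), holds(f,e), holds(f,f), on(e)}  (16 atoms)
goal ⊆ F1  ⇒  h_max = 1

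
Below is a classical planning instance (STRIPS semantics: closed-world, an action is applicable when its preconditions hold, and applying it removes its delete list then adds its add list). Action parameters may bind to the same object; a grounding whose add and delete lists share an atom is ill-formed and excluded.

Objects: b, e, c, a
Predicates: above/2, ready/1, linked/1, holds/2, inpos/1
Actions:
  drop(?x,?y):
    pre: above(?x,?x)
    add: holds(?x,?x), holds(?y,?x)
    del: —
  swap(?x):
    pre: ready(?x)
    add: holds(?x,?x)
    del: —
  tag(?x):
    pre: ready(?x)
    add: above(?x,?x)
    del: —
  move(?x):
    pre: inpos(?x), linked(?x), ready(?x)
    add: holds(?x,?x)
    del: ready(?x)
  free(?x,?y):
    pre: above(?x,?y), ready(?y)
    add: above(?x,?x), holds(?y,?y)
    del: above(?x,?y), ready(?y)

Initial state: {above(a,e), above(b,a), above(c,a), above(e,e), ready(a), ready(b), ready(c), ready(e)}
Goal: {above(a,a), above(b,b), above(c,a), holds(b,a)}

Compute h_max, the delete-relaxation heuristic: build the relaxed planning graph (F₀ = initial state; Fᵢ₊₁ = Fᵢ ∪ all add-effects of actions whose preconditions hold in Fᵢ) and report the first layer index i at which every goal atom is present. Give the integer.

F0 = init (8 atoms)
F1 = F0 ∪ {above(a,a), above(b,b), above(c,c), holds(a,a), holds(a,e), holds(b,b), holds(b,e), holds(c,c), holds(c,e), holds(e,e)}  (18 atoms)
F2 = F1 ∪ {holds(a,b), holds(a,c), holds(b,a), holds(b,c), holds(c,a), holds(c,b), holds(e,a), holds(e,b), holds(e,c)}  (27 atoms)
goal ⊆ F2  ⇒  h_max = 2

2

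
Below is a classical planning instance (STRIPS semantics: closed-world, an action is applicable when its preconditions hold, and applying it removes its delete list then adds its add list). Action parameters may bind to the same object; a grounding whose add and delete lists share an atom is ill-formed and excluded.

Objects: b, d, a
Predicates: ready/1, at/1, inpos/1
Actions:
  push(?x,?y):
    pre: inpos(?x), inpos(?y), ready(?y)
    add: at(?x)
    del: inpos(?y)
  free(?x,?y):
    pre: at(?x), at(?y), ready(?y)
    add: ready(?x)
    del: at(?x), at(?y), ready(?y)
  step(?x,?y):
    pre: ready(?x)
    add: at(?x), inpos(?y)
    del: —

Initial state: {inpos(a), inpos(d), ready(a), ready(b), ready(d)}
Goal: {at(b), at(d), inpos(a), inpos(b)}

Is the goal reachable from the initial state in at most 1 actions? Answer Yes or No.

No

1. push(d,d)  →  {at(d), inpos(a), ready(a), ready(b), ready(d)}
2. step(b,b)  →  {at(b), at(d), inpos(a), inpos(b), ready(a), ready(b), ready(d)}
optimal plan length = 2; 2 > 1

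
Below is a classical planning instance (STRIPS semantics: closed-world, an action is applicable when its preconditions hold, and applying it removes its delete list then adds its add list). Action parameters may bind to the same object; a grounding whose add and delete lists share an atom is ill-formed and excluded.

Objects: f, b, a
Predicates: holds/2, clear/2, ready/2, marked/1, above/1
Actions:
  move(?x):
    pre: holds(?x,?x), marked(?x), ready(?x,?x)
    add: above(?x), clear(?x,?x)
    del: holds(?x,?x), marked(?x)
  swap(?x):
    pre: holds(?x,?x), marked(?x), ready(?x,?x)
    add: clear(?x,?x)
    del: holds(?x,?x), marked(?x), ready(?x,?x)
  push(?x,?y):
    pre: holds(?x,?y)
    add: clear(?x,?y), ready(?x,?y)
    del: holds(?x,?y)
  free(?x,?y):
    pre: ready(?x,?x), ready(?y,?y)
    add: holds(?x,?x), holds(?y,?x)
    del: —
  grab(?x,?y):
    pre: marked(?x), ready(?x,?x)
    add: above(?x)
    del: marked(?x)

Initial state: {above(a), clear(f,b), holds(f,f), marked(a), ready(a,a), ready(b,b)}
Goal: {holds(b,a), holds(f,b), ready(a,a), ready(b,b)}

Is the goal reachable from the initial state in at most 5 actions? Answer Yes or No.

Yes

1. push(f,f)  →  {above(a), clear(f,b), clear(f,f), marked(a), ready(a,a), ready(b,b), ready(f,f)}
2. free(b,f)  →  {above(a), clear(f,b), clear(f,f), holds(b,b), holds(f,b), marked(a), ready(a,a), ready(b,b), ready(f,f)}
3. free(a,b)  →  {above(a), clear(f,b), clear(f,f), holds(a,a), holds(b,a), holds(b,b), holds(f,b), marked(a), ready(a,a), ready(b,b), ready(f,f)}
optimal plan length = 3; 3 ≤ 5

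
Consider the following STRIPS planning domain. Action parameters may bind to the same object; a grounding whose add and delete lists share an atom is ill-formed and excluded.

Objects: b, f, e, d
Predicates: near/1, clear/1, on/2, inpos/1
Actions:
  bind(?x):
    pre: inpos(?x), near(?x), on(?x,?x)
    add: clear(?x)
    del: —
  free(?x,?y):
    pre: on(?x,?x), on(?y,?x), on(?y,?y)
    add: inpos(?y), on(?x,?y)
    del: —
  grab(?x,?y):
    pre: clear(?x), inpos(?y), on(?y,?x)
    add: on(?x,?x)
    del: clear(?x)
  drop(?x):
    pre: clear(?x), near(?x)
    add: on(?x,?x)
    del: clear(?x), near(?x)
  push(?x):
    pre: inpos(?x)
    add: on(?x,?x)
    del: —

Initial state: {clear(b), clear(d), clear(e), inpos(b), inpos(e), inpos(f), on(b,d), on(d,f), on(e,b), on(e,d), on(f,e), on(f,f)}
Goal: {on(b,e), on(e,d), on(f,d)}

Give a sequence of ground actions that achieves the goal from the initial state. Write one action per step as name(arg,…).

grab(b,e); grab(e,f); free(b,e); grab(d,b); free(f,d)

1. grab(b,e)  →  {clear(d), clear(e), inpos(b), inpos(e), inpos(f), on(b,b), on(b,d), on(d,f), on(e,b), on(e,d), on(f,e), on(f,f)}
2. grab(e,f)  →  {clear(d), inpos(b), inpos(e), inpos(f), on(b,b), on(b,d), on(d,f), on(e,b), on(e,d), on(e,e), on(f,e), on(f,f)}
3. free(b,e)  →  {clear(d), inpos(b), inpos(e), inpos(f), on(b,b), on(b,d), on(b,e), on(d,f), on(e,b), on(e,d), on(e,e), on(f,e), on(f,f)}
4. grab(d,b)  →  {inpos(b), inpos(e), inpos(f), on(b,b), on(b,d), on(b,e), on(d,d), on(d,f), on(e,b), on(e,d), on(e,e), on(f,e), on(f,f)}
5. free(f,d)  →  {inpos(b), inpos(d), inpos(e), inpos(f), on(b,b), on(b,d), on(b,e), on(d,d), on(d,f), on(e,b), on(e,d), on(e,e), on(f,d), on(f,e), on(f,f)}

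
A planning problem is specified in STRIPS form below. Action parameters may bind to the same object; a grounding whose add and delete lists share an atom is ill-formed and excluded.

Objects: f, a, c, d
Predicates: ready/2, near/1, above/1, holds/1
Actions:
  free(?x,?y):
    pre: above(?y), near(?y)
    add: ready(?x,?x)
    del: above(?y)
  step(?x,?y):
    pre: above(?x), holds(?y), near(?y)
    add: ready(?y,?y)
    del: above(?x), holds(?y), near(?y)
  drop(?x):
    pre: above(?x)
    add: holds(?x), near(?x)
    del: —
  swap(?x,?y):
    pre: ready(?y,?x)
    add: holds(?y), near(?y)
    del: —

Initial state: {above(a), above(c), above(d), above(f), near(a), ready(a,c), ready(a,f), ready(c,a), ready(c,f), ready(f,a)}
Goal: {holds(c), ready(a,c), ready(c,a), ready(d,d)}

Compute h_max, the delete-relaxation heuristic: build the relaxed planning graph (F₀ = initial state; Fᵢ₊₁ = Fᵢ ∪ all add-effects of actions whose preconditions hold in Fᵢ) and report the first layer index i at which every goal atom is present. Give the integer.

F0 = init (10 atoms)
F1 = F0 ∪ {holds(a), holds(c), holds(d), holds(f), near(c), near(d), near(f), ready(a,a), ready(c,c), ready(d,d), ready(f,f)}  (21 atoms)
goal ⊆ F1  ⇒  h_max = 1

1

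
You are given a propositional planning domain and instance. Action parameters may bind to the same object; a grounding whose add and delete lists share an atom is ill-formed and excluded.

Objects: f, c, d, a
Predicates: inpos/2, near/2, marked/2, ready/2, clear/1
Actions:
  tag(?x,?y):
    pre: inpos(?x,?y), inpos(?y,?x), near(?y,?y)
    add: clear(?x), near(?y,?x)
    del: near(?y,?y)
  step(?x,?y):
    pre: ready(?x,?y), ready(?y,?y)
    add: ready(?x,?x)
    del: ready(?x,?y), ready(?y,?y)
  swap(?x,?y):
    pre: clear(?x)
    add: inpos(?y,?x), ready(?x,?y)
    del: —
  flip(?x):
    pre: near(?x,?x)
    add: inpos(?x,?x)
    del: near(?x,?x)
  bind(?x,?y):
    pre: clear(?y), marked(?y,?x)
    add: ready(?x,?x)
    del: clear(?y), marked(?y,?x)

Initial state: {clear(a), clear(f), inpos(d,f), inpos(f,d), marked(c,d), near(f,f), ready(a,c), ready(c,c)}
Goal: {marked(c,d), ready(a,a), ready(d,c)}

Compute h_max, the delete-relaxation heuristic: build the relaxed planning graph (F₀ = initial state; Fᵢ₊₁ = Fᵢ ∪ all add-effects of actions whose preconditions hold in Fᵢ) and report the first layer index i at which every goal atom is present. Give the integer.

2

F0 = init (8 atoms)
F1 = F0 ∪ {clear(d), inpos(a,a), inpos(a,f), inpos(c,a), inpos(c,f), inpos(d,a), inpos(f,a), inpos(f,f), near(f,d), ready(a,a), ready(a,d), ready(a,f), ready(f,a), ready(f,c), ready(f,d), ready(f,f)}  (24 atoms)
F2 = F1 ∪ {inpos(a,d), inpos(c,d), inpos(d,d), near(f,a), ready(d,a), ready(d,c), ready(d,d), ready(d,f)}  (32 atoms)
goal ⊆ F2  ⇒  h_max = 2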